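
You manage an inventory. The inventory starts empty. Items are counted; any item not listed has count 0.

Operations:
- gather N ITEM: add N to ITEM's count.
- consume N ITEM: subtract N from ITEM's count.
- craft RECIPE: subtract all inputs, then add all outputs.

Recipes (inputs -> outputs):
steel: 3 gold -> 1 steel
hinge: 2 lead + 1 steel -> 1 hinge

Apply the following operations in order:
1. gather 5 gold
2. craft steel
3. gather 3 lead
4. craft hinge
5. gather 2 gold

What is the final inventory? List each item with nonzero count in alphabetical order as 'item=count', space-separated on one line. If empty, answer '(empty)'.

Answer: gold=4 hinge=1 lead=1

Derivation:
After 1 (gather 5 gold): gold=5
After 2 (craft steel): gold=2 steel=1
After 3 (gather 3 lead): gold=2 lead=3 steel=1
After 4 (craft hinge): gold=2 hinge=1 lead=1
After 5 (gather 2 gold): gold=4 hinge=1 lead=1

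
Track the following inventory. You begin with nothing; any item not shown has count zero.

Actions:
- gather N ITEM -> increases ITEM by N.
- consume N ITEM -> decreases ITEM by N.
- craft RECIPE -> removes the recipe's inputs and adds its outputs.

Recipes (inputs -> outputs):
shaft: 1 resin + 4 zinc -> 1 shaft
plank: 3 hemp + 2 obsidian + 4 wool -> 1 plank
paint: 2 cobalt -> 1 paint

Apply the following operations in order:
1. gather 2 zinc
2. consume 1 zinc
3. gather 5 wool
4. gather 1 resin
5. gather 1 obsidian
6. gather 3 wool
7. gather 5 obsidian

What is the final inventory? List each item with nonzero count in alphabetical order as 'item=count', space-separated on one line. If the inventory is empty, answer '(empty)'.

Answer: obsidian=6 resin=1 wool=8 zinc=1

Derivation:
After 1 (gather 2 zinc): zinc=2
After 2 (consume 1 zinc): zinc=1
After 3 (gather 5 wool): wool=5 zinc=1
After 4 (gather 1 resin): resin=1 wool=5 zinc=1
After 5 (gather 1 obsidian): obsidian=1 resin=1 wool=5 zinc=1
After 6 (gather 3 wool): obsidian=1 resin=1 wool=8 zinc=1
After 7 (gather 5 obsidian): obsidian=6 resin=1 wool=8 zinc=1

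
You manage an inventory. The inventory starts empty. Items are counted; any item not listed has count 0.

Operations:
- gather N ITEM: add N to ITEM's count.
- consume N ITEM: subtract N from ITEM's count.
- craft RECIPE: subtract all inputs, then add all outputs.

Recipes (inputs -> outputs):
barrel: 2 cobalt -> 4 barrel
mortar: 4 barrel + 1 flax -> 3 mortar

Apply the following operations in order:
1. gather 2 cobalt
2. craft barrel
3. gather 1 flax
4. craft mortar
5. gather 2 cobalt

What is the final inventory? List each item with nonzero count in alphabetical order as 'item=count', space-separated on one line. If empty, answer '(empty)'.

Answer: cobalt=2 mortar=3

Derivation:
After 1 (gather 2 cobalt): cobalt=2
After 2 (craft barrel): barrel=4
After 3 (gather 1 flax): barrel=4 flax=1
After 4 (craft mortar): mortar=3
After 5 (gather 2 cobalt): cobalt=2 mortar=3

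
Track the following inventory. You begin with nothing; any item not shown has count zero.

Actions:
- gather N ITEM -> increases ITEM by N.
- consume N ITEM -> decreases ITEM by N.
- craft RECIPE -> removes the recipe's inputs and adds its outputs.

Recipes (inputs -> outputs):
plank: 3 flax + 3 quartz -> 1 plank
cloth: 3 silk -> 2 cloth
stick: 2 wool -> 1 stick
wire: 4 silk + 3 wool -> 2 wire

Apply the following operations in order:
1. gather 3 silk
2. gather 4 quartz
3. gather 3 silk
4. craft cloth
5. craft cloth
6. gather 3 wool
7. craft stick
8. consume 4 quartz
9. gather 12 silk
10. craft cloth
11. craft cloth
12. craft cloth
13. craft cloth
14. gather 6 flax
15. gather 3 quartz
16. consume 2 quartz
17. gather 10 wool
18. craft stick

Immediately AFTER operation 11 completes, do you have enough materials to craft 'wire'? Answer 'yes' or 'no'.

Answer: no

Derivation:
After 1 (gather 3 silk): silk=3
After 2 (gather 4 quartz): quartz=4 silk=3
After 3 (gather 3 silk): quartz=4 silk=6
After 4 (craft cloth): cloth=2 quartz=4 silk=3
After 5 (craft cloth): cloth=4 quartz=4
After 6 (gather 3 wool): cloth=4 quartz=4 wool=3
After 7 (craft stick): cloth=4 quartz=4 stick=1 wool=1
After 8 (consume 4 quartz): cloth=4 stick=1 wool=1
After 9 (gather 12 silk): cloth=4 silk=12 stick=1 wool=1
After 10 (craft cloth): cloth=6 silk=9 stick=1 wool=1
After 11 (craft cloth): cloth=8 silk=6 stick=1 wool=1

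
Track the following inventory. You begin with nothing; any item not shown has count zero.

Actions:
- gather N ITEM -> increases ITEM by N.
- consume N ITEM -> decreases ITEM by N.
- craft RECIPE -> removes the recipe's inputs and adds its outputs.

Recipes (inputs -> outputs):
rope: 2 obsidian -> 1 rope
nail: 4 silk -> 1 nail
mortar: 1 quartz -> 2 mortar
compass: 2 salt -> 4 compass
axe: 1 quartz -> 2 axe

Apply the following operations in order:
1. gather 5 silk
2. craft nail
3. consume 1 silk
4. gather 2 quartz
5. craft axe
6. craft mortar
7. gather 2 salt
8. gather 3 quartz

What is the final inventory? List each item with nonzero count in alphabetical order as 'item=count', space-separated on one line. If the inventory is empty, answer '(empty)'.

After 1 (gather 5 silk): silk=5
After 2 (craft nail): nail=1 silk=1
After 3 (consume 1 silk): nail=1
After 4 (gather 2 quartz): nail=1 quartz=2
After 5 (craft axe): axe=2 nail=1 quartz=1
After 6 (craft mortar): axe=2 mortar=2 nail=1
After 7 (gather 2 salt): axe=2 mortar=2 nail=1 salt=2
After 8 (gather 3 quartz): axe=2 mortar=2 nail=1 quartz=3 salt=2

Answer: axe=2 mortar=2 nail=1 quartz=3 salt=2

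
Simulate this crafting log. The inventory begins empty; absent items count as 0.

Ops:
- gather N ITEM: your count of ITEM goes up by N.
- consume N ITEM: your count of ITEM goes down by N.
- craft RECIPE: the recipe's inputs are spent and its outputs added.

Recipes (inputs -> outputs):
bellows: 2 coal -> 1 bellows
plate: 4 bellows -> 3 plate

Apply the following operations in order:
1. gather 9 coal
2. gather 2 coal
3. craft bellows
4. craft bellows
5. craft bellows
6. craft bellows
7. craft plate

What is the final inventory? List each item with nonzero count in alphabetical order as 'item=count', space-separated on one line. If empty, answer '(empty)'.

After 1 (gather 9 coal): coal=9
After 2 (gather 2 coal): coal=11
After 3 (craft bellows): bellows=1 coal=9
After 4 (craft bellows): bellows=2 coal=7
After 5 (craft bellows): bellows=3 coal=5
After 6 (craft bellows): bellows=4 coal=3
After 7 (craft plate): coal=3 plate=3

Answer: coal=3 plate=3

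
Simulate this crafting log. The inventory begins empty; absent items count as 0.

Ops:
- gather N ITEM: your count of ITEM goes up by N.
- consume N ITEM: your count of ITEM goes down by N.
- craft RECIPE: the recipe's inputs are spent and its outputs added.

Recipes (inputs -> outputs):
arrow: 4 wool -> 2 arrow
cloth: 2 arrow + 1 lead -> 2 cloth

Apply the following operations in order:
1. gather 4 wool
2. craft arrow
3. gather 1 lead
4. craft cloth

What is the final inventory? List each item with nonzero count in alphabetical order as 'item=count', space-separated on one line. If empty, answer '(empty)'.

Answer: cloth=2

Derivation:
After 1 (gather 4 wool): wool=4
After 2 (craft arrow): arrow=2
After 3 (gather 1 lead): arrow=2 lead=1
After 4 (craft cloth): cloth=2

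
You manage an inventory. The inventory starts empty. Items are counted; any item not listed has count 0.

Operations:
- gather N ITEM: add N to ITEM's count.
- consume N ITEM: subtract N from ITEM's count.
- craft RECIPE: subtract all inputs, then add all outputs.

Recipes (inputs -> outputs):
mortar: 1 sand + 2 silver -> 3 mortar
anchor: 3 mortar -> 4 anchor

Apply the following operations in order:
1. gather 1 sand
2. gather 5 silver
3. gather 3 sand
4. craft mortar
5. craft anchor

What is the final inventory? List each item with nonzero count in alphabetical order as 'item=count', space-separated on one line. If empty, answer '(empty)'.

After 1 (gather 1 sand): sand=1
After 2 (gather 5 silver): sand=1 silver=5
After 3 (gather 3 sand): sand=4 silver=5
After 4 (craft mortar): mortar=3 sand=3 silver=3
After 5 (craft anchor): anchor=4 sand=3 silver=3

Answer: anchor=4 sand=3 silver=3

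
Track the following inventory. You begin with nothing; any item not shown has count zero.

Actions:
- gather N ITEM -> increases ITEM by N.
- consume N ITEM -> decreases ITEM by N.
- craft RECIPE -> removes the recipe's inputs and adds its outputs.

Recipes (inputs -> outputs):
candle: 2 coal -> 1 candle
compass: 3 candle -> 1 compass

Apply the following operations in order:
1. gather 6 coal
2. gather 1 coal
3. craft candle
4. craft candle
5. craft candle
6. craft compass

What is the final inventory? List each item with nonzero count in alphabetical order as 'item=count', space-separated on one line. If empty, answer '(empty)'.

Answer: coal=1 compass=1

Derivation:
After 1 (gather 6 coal): coal=6
After 2 (gather 1 coal): coal=7
After 3 (craft candle): candle=1 coal=5
After 4 (craft candle): candle=2 coal=3
After 5 (craft candle): candle=3 coal=1
After 6 (craft compass): coal=1 compass=1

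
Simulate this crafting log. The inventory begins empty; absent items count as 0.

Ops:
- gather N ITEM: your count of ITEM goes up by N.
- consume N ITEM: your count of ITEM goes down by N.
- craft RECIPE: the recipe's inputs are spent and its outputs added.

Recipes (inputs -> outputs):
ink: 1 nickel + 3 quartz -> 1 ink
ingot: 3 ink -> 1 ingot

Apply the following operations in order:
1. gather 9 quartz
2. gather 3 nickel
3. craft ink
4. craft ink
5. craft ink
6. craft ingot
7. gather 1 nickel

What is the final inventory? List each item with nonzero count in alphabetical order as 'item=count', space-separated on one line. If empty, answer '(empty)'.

After 1 (gather 9 quartz): quartz=9
After 2 (gather 3 nickel): nickel=3 quartz=9
After 3 (craft ink): ink=1 nickel=2 quartz=6
After 4 (craft ink): ink=2 nickel=1 quartz=3
After 5 (craft ink): ink=3
After 6 (craft ingot): ingot=1
After 7 (gather 1 nickel): ingot=1 nickel=1

Answer: ingot=1 nickel=1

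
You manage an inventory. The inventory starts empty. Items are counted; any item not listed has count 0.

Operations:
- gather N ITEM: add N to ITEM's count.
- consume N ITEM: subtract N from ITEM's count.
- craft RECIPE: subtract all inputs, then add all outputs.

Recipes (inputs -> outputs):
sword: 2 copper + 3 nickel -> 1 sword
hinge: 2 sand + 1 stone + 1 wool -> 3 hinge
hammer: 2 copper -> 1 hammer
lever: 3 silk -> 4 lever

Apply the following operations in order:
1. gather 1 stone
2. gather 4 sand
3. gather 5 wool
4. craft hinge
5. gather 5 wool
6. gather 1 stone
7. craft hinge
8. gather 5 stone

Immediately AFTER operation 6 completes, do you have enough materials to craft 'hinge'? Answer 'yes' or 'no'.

After 1 (gather 1 stone): stone=1
After 2 (gather 4 sand): sand=4 stone=1
After 3 (gather 5 wool): sand=4 stone=1 wool=5
After 4 (craft hinge): hinge=3 sand=2 wool=4
After 5 (gather 5 wool): hinge=3 sand=2 wool=9
After 6 (gather 1 stone): hinge=3 sand=2 stone=1 wool=9

Answer: yes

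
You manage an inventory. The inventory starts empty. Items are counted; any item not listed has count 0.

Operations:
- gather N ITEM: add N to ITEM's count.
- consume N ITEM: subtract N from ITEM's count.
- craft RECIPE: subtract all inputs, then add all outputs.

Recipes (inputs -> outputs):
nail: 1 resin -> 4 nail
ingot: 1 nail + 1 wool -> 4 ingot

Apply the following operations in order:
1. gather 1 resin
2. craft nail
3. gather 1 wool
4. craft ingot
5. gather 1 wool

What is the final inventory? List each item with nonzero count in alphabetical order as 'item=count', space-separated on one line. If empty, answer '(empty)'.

After 1 (gather 1 resin): resin=1
After 2 (craft nail): nail=4
After 3 (gather 1 wool): nail=4 wool=1
After 4 (craft ingot): ingot=4 nail=3
After 5 (gather 1 wool): ingot=4 nail=3 wool=1

Answer: ingot=4 nail=3 wool=1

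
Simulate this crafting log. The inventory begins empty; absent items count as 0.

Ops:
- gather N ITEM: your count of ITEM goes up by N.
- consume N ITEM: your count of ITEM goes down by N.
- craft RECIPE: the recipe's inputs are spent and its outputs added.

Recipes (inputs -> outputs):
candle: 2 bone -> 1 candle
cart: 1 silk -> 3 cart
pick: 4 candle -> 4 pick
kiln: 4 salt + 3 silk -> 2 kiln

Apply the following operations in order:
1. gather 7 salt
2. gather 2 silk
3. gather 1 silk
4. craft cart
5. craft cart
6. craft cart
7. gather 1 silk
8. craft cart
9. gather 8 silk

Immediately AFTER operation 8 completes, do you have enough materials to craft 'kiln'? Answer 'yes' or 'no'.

After 1 (gather 7 salt): salt=7
After 2 (gather 2 silk): salt=7 silk=2
After 3 (gather 1 silk): salt=7 silk=3
After 4 (craft cart): cart=3 salt=7 silk=2
After 5 (craft cart): cart=6 salt=7 silk=1
After 6 (craft cart): cart=9 salt=7
After 7 (gather 1 silk): cart=9 salt=7 silk=1
After 8 (craft cart): cart=12 salt=7

Answer: no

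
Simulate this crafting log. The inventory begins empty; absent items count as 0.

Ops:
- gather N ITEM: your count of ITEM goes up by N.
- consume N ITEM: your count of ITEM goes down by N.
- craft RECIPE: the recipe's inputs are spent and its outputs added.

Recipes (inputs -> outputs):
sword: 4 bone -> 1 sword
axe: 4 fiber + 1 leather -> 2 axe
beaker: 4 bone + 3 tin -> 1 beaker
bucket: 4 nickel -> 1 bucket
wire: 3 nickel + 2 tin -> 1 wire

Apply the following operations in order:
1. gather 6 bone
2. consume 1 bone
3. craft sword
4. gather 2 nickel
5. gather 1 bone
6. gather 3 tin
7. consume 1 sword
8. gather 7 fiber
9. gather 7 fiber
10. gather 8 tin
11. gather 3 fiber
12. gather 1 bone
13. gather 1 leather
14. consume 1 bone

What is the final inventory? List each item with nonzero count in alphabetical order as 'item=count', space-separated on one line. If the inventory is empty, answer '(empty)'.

After 1 (gather 6 bone): bone=6
After 2 (consume 1 bone): bone=5
After 3 (craft sword): bone=1 sword=1
After 4 (gather 2 nickel): bone=1 nickel=2 sword=1
After 5 (gather 1 bone): bone=2 nickel=2 sword=1
After 6 (gather 3 tin): bone=2 nickel=2 sword=1 tin=3
After 7 (consume 1 sword): bone=2 nickel=2 tin=3
After 8 (gather 7 fiber): bone=2 fiber=7 nickel=2 tin=3
After 9 (gather 7 fiber): bone=2 fiber=14 nickel=2 tin=3
After 10 (gather 8 tin): bone=2 fiber=14 nickel=2 tin=11
After 11 (gather 3 fiber): bone=2 fiber=17 nickel=2 tin=11
After 12 (gather 1 bone): bone=3 fiber=17 nickel=2 tin=11
After 13 (gather 1 leather): bone=3 fiber=17 leather=1 nickel=2 tin=11
After 14 (consume 1 bone): bone=2 fiber=17 leather=1 nickel=2 tin=11

Answer: bone=2 fiber=17 leather=1 nickel=2 tin=11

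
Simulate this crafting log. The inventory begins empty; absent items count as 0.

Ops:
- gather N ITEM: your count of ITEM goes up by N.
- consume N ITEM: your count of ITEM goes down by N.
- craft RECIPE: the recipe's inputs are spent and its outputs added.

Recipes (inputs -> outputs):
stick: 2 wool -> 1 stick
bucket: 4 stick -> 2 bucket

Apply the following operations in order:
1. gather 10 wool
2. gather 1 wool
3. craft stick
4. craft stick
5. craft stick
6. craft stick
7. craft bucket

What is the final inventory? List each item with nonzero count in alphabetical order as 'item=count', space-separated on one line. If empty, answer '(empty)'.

After 1 (gather 10 wool): wool=10
After 2 (gather 1 wool): wool=11
After 3 (craft stick): stick=1 wool=9
After 4 (craft stick): stick=2 wool=7
After 5 (craft stick): stick=3 wool=5
After 6 (craft stick): stick=4 wool=3
After 7 (craft bucket): bucket=2 wool=3

Answer: bucket=2 wool=3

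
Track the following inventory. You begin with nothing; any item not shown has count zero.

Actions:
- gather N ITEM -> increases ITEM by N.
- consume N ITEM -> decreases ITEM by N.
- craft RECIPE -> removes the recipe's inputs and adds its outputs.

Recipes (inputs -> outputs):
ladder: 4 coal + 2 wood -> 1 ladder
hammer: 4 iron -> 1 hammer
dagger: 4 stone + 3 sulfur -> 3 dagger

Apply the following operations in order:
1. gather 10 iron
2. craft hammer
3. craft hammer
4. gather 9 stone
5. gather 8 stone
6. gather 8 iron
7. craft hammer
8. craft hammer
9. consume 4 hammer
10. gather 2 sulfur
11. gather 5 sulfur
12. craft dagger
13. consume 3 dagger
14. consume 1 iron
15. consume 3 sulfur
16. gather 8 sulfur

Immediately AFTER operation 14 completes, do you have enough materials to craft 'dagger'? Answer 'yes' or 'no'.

After 1 (gather 10 iron): iron=10
After 2 (craft hammer): hammer=1 iron=6
After 3 (craft hammer): hammer=2 iron=2
After 4 (gather 9 stone): hammer=2 iron=2 stone=9
After 5 (gather 8 stone): hammer=2 iron=2 stone=17
After 6 (gather 8 iron): hammer=2 iron=10 stone=17
After 7 (craft hammer): hammer=3 iron=6 stone=17
After 8 (craft hammer): hammer=4 iron=2 stone=17
After 9 (consume 4 hammer): iron=2 stone=17
After 10 (gather 2 sulfur): iron=2 stone=17 sulfur=2
After 11 (gather 5 sulfur): iron=2 stone=17 sulfur=7
After 12 (craft dagger): dagger=3 iron=2 stone=13 sulfur=4
After 13 (consume 3 dagger): iron=2 stone=13 sulfur=4
After 14 (consume 1 iron): iron=1 stone=13 sulfur=4

Answer: yes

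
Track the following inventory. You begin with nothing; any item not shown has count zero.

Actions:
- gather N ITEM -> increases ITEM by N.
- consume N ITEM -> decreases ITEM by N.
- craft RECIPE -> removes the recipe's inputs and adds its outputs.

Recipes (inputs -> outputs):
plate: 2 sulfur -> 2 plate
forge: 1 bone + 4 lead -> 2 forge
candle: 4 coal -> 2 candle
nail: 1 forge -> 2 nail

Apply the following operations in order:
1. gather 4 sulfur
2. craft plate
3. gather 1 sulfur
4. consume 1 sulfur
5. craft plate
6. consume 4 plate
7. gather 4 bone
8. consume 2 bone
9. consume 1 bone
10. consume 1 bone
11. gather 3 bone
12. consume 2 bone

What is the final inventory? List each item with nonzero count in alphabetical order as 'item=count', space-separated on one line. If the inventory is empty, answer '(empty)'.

Answer: bone=1

Derivation:
After 1 (gather 4 sulfur): sulfur=4
After 2 (craft plate): plate=2 sulfur=2
After 3 (gather 1 sulfur): plate=2 sulfur=3
After 4 (consume 1 sulfur): plate=2 sulfur=2
After 5 (craft plate): plate=4
After 6 (consume 4 plate): (empty)
After 7 (gather 4 bone): bone=4
After 8 (consume 2 bone): bone=2
After 9 (consume 1 bone): bone=1
After 10 (consume 1 bone): (empty)
After 11 (gather 3 bone): bone=3
After 12 (consume 2 bone): bone=1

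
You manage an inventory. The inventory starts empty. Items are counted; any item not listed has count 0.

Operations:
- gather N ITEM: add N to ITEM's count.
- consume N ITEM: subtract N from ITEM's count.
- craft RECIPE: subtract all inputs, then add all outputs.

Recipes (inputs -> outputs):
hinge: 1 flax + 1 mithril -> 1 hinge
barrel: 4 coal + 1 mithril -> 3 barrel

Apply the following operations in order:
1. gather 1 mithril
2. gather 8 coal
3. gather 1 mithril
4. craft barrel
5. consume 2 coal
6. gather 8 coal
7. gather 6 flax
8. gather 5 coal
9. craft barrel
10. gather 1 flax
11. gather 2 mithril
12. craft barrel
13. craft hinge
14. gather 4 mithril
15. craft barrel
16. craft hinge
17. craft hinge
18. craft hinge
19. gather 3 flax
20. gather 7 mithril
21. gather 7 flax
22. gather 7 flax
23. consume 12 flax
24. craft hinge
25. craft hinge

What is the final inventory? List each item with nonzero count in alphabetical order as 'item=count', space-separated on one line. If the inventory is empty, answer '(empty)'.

Answer: barrel=12 coal=3 flax=6 hinge=6 mithril=5

Derivation:
After 1 (gather 1 mithril): mithril=1
After 2 (gather 8 coal): coal=8 mithril=1
After 3 (gather 1 mithril): coal=8 mithril=2
After 4 (craft barrel): barrel=3 coal=4 mithril=1
After 5 (consume 2 coal): barrel=3 coal=2 mithril=1
After 6 (gather 8 coal): barrel=3 coal=10 mithril=1
After 7 (gather 6 flax): barrel=3 coal=10 flax=6 mithril=1
After 8 (gather 5 coal): barrel=3 coal=15 flax=6 mithril=1
After 9 (craft barrel): barrel=6 coal=11 flax=6
After 10 (gather 1 flax): barrel=6 coal=11 flax=7
After 11 (gather 2 mithril): barrel=6 coal=11 flax=7 mithril=2
After 12 (craft barrel): barrel=9 coal=7 flax=7 mithril=1
After 13 (craft hinge): barrel=9 coal=7 flax=6 hinge=1
After 14 (gather 4 mithril): barrel=9 coal=7 flax=6 hinge=1 mithril=4
After 15 (craft barrel): barrel=12 coal=3 flax=6 hinge=1 mithril=3
After 16 (craft hinge): barrel=12 coal=3 flax=5 hinge=2 mithril=2
After 17 (craft hinge): barrel=12 coal=3 flax=4 hinge=3 mithril=1
After 18 (craft hinge): barrel=12 coal=3 flax=3 hinge=4
After 19 (gather 3 flax): barrel=12 coal=3 flax=6 hinge=4
After 20 (gather 7 mithril): barrel=12 coal=3 flax=6 hinge=4 mithril=7
After 21 (gather 7 flax): barrel=12 coal=3 flax=13 hinge=4 mithril=7
After 22 (gather 7 flax): barrel=12 coal=3 flax=20 hinge=4 mithril=7
After 23 (consume 12 flax): barrel=12 coal=3 flax=8 hinge=4 mithril=7
After 24 (craft hinge): barrel=12 coal=3 flax=7 hinge=5 mithril=6
After 25 (craft hinge): barrel=12 coal=3 flax=6 hinge=6 mithril=5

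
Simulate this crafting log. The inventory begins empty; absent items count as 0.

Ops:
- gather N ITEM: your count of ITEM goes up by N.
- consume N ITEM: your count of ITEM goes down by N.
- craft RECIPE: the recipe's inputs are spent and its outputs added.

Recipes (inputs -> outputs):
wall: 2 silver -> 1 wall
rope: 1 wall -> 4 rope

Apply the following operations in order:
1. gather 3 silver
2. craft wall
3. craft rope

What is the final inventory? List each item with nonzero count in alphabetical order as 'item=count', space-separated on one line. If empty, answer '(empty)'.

Answer: rope=4 silver=1

Derivation:
After 1 (gather 3 silver): silver=3
After 2 (craft wall): silver=1 wall=1
After 3 (craft rope): rope=4 silver=1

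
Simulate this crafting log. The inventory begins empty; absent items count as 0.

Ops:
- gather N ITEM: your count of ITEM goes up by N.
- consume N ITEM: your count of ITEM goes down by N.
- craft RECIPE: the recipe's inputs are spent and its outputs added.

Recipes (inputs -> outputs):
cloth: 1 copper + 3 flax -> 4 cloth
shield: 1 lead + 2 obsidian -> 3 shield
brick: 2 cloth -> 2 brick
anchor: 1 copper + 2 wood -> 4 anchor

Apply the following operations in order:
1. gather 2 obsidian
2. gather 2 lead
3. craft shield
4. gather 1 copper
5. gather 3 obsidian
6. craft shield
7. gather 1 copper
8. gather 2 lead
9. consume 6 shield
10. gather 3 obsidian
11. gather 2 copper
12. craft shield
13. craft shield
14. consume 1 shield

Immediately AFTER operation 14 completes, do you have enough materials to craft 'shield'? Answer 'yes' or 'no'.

Answer: no

Derivation:
After 1 (gather 2 obsidian): obsidian=2
After 2 (gather 2 lead): lead=2 obsidian=2
After 3 (craft shield): lead=1 shield=3
After 4 (gather 1 copper): copper=1 lead=1 shield=3
After 5 (gather 3 obsidian): copper=1 lead=1 obsidian=3 shield=3
After 6 (craft shield): copper=1 obsidian=1 shield=6
After 7 (gather 1 copper): copper=2 obsidian=1 shield=6
After 8 (gather 2 lead): copper=2 lead=2 obsidian=1 shield=6
After 9 (consume 6 shield): copper=2 lead=2 obsidian=1
After 10 (gather 3 obsidian): copper=2 lead=2 obsidian=4
After 11 (gather 2 copper): copper=4 lead=2 obsidian=4
After 12 (craft shield): copper=4 lead=1 obsidian=2 shield=3
After 13 (craft shield): copper=4 shield=6
After 14 (consume 1 shield): copper=4 shield=5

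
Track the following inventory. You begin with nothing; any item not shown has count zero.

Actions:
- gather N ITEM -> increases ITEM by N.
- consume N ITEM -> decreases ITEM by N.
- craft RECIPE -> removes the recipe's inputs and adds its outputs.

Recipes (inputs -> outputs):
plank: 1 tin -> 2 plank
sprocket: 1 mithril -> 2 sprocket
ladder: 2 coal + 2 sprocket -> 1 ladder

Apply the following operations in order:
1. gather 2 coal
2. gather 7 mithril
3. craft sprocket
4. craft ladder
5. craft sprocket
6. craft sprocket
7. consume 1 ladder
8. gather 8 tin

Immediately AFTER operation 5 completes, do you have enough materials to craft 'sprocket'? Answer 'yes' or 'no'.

After 1 (gather 2 coal): coal=2
After 2 (gather 7 mithril): coal=2 mithril=7
After 3 (craft sprocket): coal=2 mithril=6 sprocket=2
After 4 (craft ladder): ladder=1 mithril=6
After 5 (craft sprocket): ladder=1 mithril=5 sprocket=2

Answer: yes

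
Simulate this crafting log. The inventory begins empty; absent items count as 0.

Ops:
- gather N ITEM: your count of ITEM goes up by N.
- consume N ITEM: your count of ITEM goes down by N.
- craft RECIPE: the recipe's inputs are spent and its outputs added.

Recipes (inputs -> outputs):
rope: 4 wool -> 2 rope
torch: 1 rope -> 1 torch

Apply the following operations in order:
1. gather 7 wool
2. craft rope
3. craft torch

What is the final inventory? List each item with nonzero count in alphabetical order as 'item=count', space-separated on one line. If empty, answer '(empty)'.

Answer: rope=1 torch=1 wool=3

Derivation:
After 1 (gather 7 wool): wool=7
After 2 (craft rope): rope=2 wool=3
After 3 (craft torch): rope=1 torch=1 wool=3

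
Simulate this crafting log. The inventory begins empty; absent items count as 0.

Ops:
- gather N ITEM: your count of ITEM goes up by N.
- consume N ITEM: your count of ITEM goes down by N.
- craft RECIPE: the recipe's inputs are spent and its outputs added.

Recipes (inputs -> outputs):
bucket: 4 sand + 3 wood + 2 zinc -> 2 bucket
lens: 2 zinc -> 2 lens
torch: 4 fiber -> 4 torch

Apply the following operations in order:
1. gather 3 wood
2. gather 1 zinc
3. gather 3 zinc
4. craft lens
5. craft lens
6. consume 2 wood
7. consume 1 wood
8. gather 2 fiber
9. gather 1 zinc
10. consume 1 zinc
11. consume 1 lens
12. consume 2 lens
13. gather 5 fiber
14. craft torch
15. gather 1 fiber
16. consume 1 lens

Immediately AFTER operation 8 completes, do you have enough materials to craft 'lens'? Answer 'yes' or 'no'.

After 1 (gather 3 wood): wood=3
After 2 (gather 1 zinc): wood=3 zinc=1
After 3 (gather 3 zinc): wood=3 zinc=4
After 4 (craft lens): lens=2 wood=3 zinc=2
After 5 (craft lens): lens=4 wood=3
After 6 (consume 2 wood): lens=4 wood=1
After 7 (consume 1 wood): lens=4
After 8 (gather 2 fiber): fiber=2 lens=4

Answer: no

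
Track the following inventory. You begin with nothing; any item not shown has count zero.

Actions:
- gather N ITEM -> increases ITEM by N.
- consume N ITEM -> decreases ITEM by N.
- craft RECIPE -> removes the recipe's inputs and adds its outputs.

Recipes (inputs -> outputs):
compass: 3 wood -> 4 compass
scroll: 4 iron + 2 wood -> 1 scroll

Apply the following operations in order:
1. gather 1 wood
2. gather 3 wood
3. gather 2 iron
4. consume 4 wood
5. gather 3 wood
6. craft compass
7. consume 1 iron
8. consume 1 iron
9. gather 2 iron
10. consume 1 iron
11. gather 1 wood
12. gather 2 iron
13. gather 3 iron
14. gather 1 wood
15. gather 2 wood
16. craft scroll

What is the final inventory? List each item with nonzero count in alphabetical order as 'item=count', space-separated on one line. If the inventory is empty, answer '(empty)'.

Answer: compass=4 iron=2 scroll=1 wood=2

Derivation:
After 1 (gather 1 wood): wood=1
After 2 (gather 3 wood): wood=4
After 3 (gather 2 iron): iron=2 wood=4
After 4 (consume 4 wood): iron=2
After 5 (gather 3 wood): iron=2 wood=3
After 6 (craft compass): compass=4 iron=2
After 7 (consume 1 iron): compass=4 iron=1
After 8 (consume 1 iron): compass=4
After 9 (gather 2 iron): compass=4 iron=2
After 10 (consume 1 iron): compass=4 iron=1
After 11 (gather 1 wood): compass=4 iron=1 wood=1
After 12 (gather 2 iron): compass=4 iron=3 wood=1
After 13 (gather 3 iron): compass=4 iron=6 wood=1
After 14 (gather 1 wood): compass=4 iron=6 wood=2
After 15 (gather 2 wood): compass=4 iron=6 wood=4
After 16 (craft scroll): compass=4 iron=2 scroll=1 wood=2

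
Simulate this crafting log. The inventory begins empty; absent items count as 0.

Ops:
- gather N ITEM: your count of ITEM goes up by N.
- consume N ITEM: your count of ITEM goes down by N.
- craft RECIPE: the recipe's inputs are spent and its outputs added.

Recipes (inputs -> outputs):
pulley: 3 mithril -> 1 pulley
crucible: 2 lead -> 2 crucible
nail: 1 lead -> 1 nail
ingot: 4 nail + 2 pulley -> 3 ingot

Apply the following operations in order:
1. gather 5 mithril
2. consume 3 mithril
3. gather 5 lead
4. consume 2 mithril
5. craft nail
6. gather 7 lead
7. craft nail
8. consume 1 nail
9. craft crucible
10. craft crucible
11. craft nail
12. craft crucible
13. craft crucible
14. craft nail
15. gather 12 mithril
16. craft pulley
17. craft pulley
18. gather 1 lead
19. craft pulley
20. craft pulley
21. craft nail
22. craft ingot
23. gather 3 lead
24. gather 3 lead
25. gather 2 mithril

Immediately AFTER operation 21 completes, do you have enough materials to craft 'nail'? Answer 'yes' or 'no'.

Answer: no

Derivation:
After 1 (gather 5 mithril): mithril=5
After 2 (consume 3 mithril): mithril=2
After 3 (gather 5 lead): lead=5 mithril=2
After 4 (consume 2 mithril): lead=5
After 5 (craft nail): lead=4 nail=1
After 6 (gather 7 lead): lead=11 nail=1
After 7 (craft nail): lead=10 nail=2
After 8 (consume 1 nail): lead=10 nail=1
After 9 (craft crucible): crucible=2 lead=8 nail=1
After 10 (craft crucible): crucible=4 lead=6 nail=1
After 11 (craft nail): crucible=4 lead=5 nail=2
After 12 (craft crucible): crucible=6 lead=3 nail=2
After 13 (craft crucible): crucible=8 lead=1 nail=2
After 14 (craft nail): crucible=8 nail=3
After 15 (gather 12 mithril): crucible=8 mithril=12 nail=3
After 16 (craft pulley): crucible=8 mithril=9 nail=3 pulley=1
After 17 (craft pulley): crucible=8 mithril=6 nail=3 pulley=2
After 18 (gather 1 lead): crucible=8 lead=1 mithril=6 nail=3 pulley=2
After 19 (craft pulley): crucible=8 lead=1 mithril=3 nail=3 pulley=3
After 20 (craft pulley): crucible=8 lead=1 nail=3 pulley=4
After 21 (craft nail): crucible=8 nail=4 pulley=4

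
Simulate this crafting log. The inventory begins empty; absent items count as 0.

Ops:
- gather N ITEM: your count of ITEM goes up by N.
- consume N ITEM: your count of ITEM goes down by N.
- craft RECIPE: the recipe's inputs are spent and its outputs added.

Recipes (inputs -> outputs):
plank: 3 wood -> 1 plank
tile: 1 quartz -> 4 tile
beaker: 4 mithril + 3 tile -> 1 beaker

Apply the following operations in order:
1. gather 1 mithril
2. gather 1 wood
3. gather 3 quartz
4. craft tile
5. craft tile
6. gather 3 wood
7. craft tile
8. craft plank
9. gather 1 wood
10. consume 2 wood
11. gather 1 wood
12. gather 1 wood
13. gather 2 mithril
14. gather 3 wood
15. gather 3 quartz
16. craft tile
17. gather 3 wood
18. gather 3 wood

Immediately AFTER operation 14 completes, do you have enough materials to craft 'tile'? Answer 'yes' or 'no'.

After 1 (gather 1 mithril): mithril=1
After 2 (gather 1 wood): mithril=1 wood=1
After 3 (gather 3 quartz): mithril=1 quartz=3 wood=1
After 4 (craft tile): mithril=1 quartz=2 tile=4 wood=1
After 5 (craft tile): mithril=1 quartz=1 tile=8 wood=1
After 6 (gather 3 wood): mithril=1 quartz=1 tile=8 wood=4
After 7 (craft tile): mithril=1 tile=12 wood=4
After 8 (craft plank): mithril=1 plank=1 tile=12 wood=1
After 9 (gather 1 wood): mithril=1 plank=1 tile=12 wood=2
After 10 (consume 2 wood): mithril=1 plank=1 tile=12
After 11 (gather 1 wood): mithril=1 plank=1 tile=12 wood=1
After 12 (gather 1 wood): mithril=1 plank=1 tile=12 wood=2
After 13 (gather 2 mithril): mithril=3 plank=1 tile=12 wood=2
After 14 (gather 3 wood): mithril=3 plank=1 tile=12 wood=5

Answer: no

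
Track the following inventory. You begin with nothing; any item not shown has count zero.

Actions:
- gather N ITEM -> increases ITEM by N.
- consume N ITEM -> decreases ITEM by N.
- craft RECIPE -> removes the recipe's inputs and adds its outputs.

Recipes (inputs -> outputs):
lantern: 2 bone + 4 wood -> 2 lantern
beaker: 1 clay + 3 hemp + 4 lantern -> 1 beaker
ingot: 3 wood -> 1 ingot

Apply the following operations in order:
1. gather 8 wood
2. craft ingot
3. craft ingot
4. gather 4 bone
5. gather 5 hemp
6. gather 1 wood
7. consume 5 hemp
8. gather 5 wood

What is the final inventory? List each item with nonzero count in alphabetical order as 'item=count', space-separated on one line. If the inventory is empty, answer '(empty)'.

After 1 (gather 8 wood): wood=8
After 2 (craft ingot): ingot=1 wood=5
After 3 (craft ingot): ingot=2 wood=2
After 4 (gather 4 bone): bone=4 ingot=2 wood=2
After 5 (gather 5 hemp): bone=4 hemp=5 ingot=2 wood=2
After 6 (gather 1 wood): bone=4 hemp=5 ingot=2 wood=3
After 7 (consume 5 hemp): bone=4 ingot=2 wood=3
After 8 (gather 5 wood): bone=4 ingot=2 wood=8

Answer: bone=4 ingot=2 wood=8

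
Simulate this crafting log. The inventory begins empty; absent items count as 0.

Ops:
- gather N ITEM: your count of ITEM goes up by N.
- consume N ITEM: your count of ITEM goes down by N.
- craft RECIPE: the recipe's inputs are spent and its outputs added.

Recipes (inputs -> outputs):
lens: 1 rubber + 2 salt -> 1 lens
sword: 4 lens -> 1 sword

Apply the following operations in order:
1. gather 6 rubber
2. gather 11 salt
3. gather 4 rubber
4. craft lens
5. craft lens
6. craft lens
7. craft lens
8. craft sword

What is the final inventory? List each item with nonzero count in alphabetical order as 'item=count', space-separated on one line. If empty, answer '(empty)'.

Answer: rubber=6 salt=3 sword=1

Derivation:
After 1 (gather 6 rubber): rubber=6
After 2 (gather 11 salt): rubber=6 salt=11
After 3 (gather 4 rubber): rubber=10 salt=11
After 4 (craft lens): lens=1 rubber=9 salt=9
After 5 (craft lens): lens=2 rubber=8 salt=7
After 6 (craft lens): lens=3 rubber=7 salt=5
After 7 (craft lens): lens=4 rubber=6 salt=3
After 8 (craft sword): rubber=6 salt=3 sword=1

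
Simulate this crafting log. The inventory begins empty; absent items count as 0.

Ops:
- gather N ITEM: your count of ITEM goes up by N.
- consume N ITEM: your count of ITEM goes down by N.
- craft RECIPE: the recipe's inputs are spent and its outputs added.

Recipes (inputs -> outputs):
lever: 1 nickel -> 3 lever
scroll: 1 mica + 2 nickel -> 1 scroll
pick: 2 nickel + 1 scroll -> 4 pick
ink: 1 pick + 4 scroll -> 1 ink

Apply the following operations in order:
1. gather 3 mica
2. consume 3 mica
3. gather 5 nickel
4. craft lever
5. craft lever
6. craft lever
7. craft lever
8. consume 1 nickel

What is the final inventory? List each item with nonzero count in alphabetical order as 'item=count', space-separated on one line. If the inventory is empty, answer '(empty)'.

After 1 (gather 3 mica): mica=3
After 2 (consume 3 mica): (empty)
After 3 (gather 5 nickel): nickel=5
After 4 (craft lever): lever=3 nickel=4
After 5 (craft lever): lever=6 nickel=3
After 6 (craft lever): lever=9 nickel=2
After 7 (craft lever): lever=12 nickel=1
After 8 (consume 1 nickel): lever=12

Answer: lever=12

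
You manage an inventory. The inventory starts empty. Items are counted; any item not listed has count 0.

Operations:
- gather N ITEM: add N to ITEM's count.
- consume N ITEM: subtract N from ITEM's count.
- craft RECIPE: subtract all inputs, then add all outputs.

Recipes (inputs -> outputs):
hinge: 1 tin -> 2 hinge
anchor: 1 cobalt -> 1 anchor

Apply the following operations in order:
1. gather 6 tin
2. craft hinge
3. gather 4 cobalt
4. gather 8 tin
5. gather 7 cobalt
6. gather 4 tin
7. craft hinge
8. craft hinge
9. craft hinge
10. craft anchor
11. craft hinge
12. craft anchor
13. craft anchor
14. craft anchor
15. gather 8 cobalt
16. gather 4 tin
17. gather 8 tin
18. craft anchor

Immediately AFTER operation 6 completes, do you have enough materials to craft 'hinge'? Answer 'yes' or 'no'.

Answer: yes

Derivation:
After 1 (gather 6 tin): tin=6
After 2 (craft hinge): hinge=2 tin=5
After 3 (gather 4 cobalt): cobalt=4 hinge=2 tin=5
After 4 (gather 8 tin): cobalt=4 hinge=2 tin=13
After 5 (gather 7 cobalt): cobalt=11 hinge=2 tin=13
After 6 (gather 4 tin): cobalt=11 hinge=2 tin=17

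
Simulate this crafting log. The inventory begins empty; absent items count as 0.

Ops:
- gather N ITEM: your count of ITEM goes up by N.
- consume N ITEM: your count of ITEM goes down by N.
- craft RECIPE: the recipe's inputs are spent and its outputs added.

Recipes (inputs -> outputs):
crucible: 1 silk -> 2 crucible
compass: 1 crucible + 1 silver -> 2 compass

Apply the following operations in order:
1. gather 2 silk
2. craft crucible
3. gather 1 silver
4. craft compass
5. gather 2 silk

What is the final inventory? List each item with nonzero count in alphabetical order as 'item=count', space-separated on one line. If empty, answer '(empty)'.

Answer: compass=2 crucible=1 silk=3

Derivation:
After 1 (gather 2 silk): silk=2
After 2 (craft crucible): crucible=2 silk=1
After 3 (gather 1 silver): crucible=2 silk=1 silver=1
After 4 (craft compass): compass=2 crucible=1 silk=1
After 5 (gather 2 silk): compass=2 crucible=1 silk=3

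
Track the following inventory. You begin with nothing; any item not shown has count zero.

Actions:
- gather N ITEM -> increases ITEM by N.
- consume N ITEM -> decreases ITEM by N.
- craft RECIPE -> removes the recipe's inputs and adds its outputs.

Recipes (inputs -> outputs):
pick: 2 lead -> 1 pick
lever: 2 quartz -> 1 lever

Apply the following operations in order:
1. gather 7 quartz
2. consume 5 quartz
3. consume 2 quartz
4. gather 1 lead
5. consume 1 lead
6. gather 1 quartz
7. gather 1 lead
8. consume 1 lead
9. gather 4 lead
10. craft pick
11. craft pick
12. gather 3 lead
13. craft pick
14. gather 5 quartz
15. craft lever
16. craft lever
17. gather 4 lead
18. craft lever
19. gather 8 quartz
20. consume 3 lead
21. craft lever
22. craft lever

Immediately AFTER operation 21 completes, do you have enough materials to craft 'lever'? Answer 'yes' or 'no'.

After 1 (gather 7 quartz): quartz=7
After 2 (consume 5 quartz): quartz=2
After 3 (consume 2 quartz): (empty)
After 4 (gather 1 lead): lead=1
After 5 (consume 1 lead): (empty)
After 6 (gather 1 quartz): quartz=1
After 7 (gather 1 lead): lead=1 quartz=1
After 8 (consume 1 lead): quartz=1
After 9 (gather 4 lead): lead=4 quartz=1
After 10 (craft pick): lead=2 pick=1 quartz=1
After 11 (craft pick): pick=2 quartz=1
After 12 (gather 3 lead): lead=3 pick=2 quartz=1
After 13 (craft pick): lead=1 pick=3 quartz=1
After 14 (gather 5 quartz): lead=1 pick=3 quartz=6
After 15 (craft lever): lead=1 lever=1 pick=3 quartz=4
After 16 (craft lever): lead=1 lever=2 pick=3 quartz=2
After 17 (gather 4 lead): lead=5 lever=2 pick=3 quartz=2
After 18 (craft lever): lead=5 lever=3 pick=3
After 19 (gather 8 quartz): lead=5 lever=3 pick=3 quartz=8
After 20 (consume 3 lead): lead=2 lever=3 pick=3 quartz=8
After 21 (craft lever): lead=2 lever=4 pick=3 quartz=6

Answer: yes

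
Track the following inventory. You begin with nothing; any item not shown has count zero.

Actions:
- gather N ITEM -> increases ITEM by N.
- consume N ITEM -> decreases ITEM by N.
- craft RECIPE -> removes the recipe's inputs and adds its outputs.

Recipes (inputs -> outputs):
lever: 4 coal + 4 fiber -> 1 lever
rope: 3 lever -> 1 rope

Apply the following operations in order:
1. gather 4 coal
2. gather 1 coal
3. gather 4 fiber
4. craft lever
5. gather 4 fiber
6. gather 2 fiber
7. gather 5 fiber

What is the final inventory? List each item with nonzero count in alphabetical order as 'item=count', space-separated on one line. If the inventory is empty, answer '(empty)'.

After 1 (gather 4 coal): coal=4
After 2 (gather 1 coal): coal=5
After 3 (gather 4 fiber): coal=5 fiber=4
After 4 (craft lever): coal=1 lever=1
After 5 (gather 4 fiber): coal=1 fiber=4 lever=1
After 6 (gather 2 fiber): coal=1 fiber=6 lever=1
After 7 (gather 5 fiber): coal=1 fiber=11 lever=1

Answer: coal=1 fiber=11 lever=1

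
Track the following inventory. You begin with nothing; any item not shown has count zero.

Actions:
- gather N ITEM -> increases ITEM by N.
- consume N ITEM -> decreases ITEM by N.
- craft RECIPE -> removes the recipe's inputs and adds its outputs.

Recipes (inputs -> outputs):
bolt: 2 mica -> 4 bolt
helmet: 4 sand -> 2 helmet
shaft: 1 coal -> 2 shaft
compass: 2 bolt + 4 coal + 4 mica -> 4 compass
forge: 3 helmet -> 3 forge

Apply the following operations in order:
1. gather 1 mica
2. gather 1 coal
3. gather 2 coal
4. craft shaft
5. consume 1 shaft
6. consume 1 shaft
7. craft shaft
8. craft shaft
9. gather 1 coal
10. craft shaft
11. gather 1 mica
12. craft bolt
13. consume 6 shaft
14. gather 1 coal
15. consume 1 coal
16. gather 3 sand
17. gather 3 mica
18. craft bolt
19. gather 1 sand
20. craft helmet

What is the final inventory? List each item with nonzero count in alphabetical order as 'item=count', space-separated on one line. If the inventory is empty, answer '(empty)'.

Answer: bolt=8 helmet=2 mica=1

Derivation:
After 1 (gather 1 mica): mica=1
After 2 (gather 1 coal): coal=1 mica=1
After 3 (gather 2 coal): coal=3 mica=1
After 4 (craft shaft): coal=2 mica=1 shaft=2
After 5 (consume 1 shaft): coal=2 mica=1 shaft=1
After 6 (consume 1 shaft): coal=2 mica=1
After 7 (craft shaft): coal=1 mica=1 shaft=2
After 8 (craft shaft): mica=1 shaft=4
After 9 (gather 1 coal): coal=1 mica=1 shaft=4
After 10 (craft shaft): mica=1 shaft=6
After 11 (gather 1 mica): mica=2 shaft=6
After 12 (craft bolt): bolt=4 shaft=6
After 13 (consume 6 shaft): bolt=4
After 14 (gather 1 coal): bolt=4 coal=1
After 15 (consume 1 coal): bolt=4
After 16 (gather 3 sand): bolt=4 sand=3
After 17 (gather 3 mica): bolt=4 mica=3 sand=3
After 18 (craft bolt): bolt=8 mica=1 sand=3
After 19 (gather 1 sand): bolt=8 mica=1 sand=4
After 20 (craft helmet): bolt=8 helmet=2 mica=1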